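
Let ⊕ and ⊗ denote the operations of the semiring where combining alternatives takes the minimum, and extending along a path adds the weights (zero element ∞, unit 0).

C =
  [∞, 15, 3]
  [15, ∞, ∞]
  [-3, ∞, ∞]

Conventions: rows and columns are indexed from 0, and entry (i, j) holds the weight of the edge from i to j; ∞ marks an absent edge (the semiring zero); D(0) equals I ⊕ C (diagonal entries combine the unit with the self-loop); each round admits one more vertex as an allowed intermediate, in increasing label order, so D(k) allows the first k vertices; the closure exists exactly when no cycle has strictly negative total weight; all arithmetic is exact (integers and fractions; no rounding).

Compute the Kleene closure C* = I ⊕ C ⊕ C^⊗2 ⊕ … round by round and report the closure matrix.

D(0):
  [0, 15, 3]
  [15, 0, ∞]
  [-3, ∞, 0]
D(1):
  [0, 15, 3]
  [15, 0, 18]
  [-3, 12, 0]
D(2):
  [0, 15, 3]
  [15, 0, 18]
  [-3, 12, 0]
D(3):
  [0, 15, 3]
  [15, 0, 18]
  [-3, 12, 0]
Answer: C* = [[0, 15, 3], [15, 0, 18], [-3, 12, 0]]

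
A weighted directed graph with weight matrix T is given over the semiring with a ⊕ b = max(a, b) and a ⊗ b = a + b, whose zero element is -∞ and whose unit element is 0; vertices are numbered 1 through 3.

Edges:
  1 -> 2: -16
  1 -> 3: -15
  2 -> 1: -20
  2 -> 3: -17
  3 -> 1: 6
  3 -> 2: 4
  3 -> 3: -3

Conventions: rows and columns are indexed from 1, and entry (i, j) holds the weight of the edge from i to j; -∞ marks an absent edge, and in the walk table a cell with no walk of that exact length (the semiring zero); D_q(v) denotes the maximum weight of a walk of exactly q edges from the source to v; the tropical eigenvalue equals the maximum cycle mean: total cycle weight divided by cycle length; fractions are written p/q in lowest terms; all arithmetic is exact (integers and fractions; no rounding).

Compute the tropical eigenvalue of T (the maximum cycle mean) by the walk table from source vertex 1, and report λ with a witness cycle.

q=0: [0, -∞, -∞]
q=1: [-∞, -16, -15]
q=2: [-9, -11, -18]
q=3: [-12, -14, -21]
Optimal cycle mean attained by: cycle 3->3, total (-3), length 1.
Answer: λ = -3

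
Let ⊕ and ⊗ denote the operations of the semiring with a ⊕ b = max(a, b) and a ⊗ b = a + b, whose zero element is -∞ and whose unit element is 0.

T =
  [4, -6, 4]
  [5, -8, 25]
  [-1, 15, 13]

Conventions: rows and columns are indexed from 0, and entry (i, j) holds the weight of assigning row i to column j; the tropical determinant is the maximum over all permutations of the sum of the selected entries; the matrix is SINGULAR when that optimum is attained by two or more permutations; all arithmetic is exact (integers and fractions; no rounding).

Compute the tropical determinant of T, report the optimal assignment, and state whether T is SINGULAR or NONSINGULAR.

σ = (0, 1, 2): 4 + (-8) + 13 = 9
σ = (0, 2, 1): 4 + 25 + 15 = 44
σ = (1, 0, 2): (-6) + 5 + 13 = 12
σ = (1, 2, 0): (-6) + 25 + (-1) = 18
σ = (2, 0, 1): 4 + 5 + 15 = 24
σ = (2, 1, 0): 4 + (-8) + (-1) = -5
Optimal value attained by: σ = (0, 2, 1).
Answer: det⊕(T) = 44; verdict: NONSINGULAR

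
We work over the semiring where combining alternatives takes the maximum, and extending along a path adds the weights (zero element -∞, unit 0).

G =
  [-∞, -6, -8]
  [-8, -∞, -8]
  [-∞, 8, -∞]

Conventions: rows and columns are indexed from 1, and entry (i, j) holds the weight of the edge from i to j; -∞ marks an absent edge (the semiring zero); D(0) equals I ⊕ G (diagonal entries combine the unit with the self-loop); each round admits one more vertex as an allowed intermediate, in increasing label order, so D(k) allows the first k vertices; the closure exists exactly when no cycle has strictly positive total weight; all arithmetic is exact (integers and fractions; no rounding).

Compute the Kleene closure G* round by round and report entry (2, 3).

D(0):
  [0, -6, -8]
  [-8, 0, -8]
  [-∞, 8, 0]
D(1):
  [0, -6, -8]
  [-8, 0, -8]
  [-∞, 8, 0]
D(2):
  [0, -6, -8]
  [-8, 0, -8]
  [0, 8, 0]
D(3):
  [0, 0, -8]
  [-8, 0, -8]
  [0, 8, 0]
Answer: G*[2][3] = -8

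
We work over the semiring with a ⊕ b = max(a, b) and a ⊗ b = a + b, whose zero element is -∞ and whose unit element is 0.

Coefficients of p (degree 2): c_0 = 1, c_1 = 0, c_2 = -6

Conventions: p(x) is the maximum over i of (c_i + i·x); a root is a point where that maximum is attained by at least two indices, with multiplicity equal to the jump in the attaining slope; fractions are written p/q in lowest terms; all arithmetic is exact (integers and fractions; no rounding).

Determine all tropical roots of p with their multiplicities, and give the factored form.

hull edge (i=0, c=1) to (i=1, c=0): slope -1, span 1
hull edge (i=1, c=0) to (i=2, c=-6): slope -6, span 1
Factored form: p(x) = -6 ⊗ (x ⊕ 1) ⊗ (x ⊕ 6)
Answer: roots = 1 (mult 1), 6 (mult 1)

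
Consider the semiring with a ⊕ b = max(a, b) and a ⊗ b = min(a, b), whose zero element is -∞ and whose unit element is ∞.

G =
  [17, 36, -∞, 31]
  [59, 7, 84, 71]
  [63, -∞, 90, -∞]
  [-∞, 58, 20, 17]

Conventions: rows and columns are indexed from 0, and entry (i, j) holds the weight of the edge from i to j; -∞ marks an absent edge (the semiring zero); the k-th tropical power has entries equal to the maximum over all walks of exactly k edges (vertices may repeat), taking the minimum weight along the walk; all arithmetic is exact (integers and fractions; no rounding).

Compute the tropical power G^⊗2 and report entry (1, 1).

G^⊗2:
  [36, 31, 36, 36]
  [63, 58, 84, 31]
  [63, 36, 90, 31]
  [58, 17, 58, 58]
Key observation: the optimum is the walk 1->3->1, with weight 71 min 58 = 58.
Optimal value attained by: walk 1->3->1.
Answer: (G^⊗2)[1][1] = 58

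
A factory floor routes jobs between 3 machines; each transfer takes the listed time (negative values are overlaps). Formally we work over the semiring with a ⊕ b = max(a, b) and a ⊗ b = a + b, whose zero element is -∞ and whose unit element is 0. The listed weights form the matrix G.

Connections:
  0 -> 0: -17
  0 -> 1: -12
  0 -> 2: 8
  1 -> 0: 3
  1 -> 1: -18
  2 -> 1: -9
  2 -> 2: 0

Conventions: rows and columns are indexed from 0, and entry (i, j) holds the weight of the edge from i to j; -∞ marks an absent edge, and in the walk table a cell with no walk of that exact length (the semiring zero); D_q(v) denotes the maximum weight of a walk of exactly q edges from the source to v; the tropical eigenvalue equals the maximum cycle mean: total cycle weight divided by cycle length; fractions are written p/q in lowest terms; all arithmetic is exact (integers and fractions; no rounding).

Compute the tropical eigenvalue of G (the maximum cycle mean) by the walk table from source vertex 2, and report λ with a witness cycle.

q=0: [-∞, -∞, 0]
q=1: [-∞, -9, 0]
q=2: [-6, -9, 0]
q=3: [-6, -9, 2]
Optimal cycle mean attained by: cycle 0->2->1->0, total 8 + (-9) + 3, length 3.
Answer: λ = 2/3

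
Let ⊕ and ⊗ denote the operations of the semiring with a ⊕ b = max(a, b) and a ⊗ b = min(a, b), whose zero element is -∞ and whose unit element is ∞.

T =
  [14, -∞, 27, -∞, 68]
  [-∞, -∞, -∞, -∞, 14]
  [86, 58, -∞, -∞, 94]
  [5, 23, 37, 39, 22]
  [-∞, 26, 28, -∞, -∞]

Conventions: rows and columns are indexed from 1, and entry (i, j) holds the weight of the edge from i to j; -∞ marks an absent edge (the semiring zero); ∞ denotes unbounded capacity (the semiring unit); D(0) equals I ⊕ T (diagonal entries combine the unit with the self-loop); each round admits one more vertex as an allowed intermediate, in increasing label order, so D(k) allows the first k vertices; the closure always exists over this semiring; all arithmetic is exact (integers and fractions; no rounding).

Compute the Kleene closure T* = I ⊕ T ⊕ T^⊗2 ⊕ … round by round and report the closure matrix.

D(0):
  [∞, -∞, 27, -∞, 68]
  [-∞, ∞, -∞, -∞, 14]
  [86, 58, ∞, -∞, 94]
  [5, 23, 37, ∞, 22]
  [-∞, 26, 28, -∞, ∞]
D(1):
  [∞, -∞, 27, -∞, 68]
  [-∞, ∞, -∞, -∞, 14]
  [86, 58, ∞, -∞, 94]
  [5, 23, 37, ∞, 22]
  [-∞, 26, 28, -∞, ∞]
D(2):
  [∞, -∞, 27, -∞, 68]
  [-∞, ∞, -∞, -∞, 14]
  [86, 58, ∞, -∞, 94]
  [5, 23, 37, ∞, 22]
  [-∞, 26, 28, -∞, ∞]
D(3):
  [∞, 27, 27, -∞, 68]
  [-∞, ∞, -∞, -∞, 14]
  [86, 58, ∞, -∞, 94]
  [37, 37, 37, ∞, 37]
  [28, 28, 28, -∞, ∞]
D(4):
  [∞, 27, 27, -∞, 68]
  [-∞, ∞, -∞, -∞, 14]
  [86, 58, ∞, -∞, 94]
  [37, 37, 37, ∞, 37]
  [28, 28, 28, -∞, ∞]
D(5):
  [∞, 28, 28, -∞, 68]
  [14, ∞, 14, -∞, 14]
  [86, 58, ∞, -∞, 94]
  [37, 37, 37, ∞, 37]
  [28, 28, 28, -∞, ∞]
Answer: T* = [[∞, 28, 28, -∞, 68], [14, ∞, 14, -∞, 14], [86, 58, ∞, -∞, 94], [37, 37, 37, ∞, 37], [28, 28, 28, -∞, ∞]]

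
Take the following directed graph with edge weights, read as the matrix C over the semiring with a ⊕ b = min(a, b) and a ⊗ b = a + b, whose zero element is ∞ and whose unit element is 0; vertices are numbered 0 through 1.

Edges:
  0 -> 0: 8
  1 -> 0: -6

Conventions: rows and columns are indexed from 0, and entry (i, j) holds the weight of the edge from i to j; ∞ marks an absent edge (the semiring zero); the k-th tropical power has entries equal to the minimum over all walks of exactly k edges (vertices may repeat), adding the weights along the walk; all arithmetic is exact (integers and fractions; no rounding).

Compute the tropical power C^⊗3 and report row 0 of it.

C^⊗2:
  [16, ∞]
  [2, ∞]
C^⊗3:
  [24, ∞]
  [10, ∞]
Answer: row 0 of C^⊗3 = [24, ∞]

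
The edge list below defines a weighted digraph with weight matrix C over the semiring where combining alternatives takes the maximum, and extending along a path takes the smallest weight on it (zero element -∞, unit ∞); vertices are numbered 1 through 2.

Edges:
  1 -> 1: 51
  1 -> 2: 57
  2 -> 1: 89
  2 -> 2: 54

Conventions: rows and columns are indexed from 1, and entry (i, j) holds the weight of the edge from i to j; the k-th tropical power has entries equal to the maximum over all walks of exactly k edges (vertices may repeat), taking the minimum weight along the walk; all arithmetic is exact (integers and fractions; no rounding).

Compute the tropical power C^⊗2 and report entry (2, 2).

C^⊗2:
  [57, 54]
  [54, 57]
Key observation: the optimum is the walk 2->1->2, with weight 89 min 57 = 57.
Optimal value attained by: walk 2->1->2.
Answer: (C^⊗2)[2][2] = 57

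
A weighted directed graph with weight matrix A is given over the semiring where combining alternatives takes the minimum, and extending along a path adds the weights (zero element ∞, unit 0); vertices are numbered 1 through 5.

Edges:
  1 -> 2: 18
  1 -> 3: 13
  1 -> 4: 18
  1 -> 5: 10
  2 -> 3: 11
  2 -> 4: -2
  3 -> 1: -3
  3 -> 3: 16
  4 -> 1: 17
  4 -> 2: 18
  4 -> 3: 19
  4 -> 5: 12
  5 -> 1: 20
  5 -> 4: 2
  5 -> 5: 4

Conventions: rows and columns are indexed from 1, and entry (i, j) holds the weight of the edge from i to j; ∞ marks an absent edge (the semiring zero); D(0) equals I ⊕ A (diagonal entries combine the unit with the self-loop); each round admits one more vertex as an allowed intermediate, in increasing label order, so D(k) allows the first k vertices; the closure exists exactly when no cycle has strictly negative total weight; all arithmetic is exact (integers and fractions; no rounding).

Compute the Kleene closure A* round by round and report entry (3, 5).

D(0):
  [0, 18, 13, 18, 10]
  [∞, 0, 11, -2, ∞]
  [-3, ∞, 0, ∞, ∞]
  [17, 18, 19, 0, 12]
  [20, ∞, ∞, 2, 0]
D(1):
  [0, 18, 13, 18, 10]
  [∞, 0, 11, -2, ∞]
  [-3, 15, 0, 15, 7]
  [17, 18, 19, 0, 12]
  [20, 38, 33, 2, 0]
D(2):
  [0, 18, 13, 16, 10]
  [∞, 0, 11, -2, ∞]
  [-3, 15, 0, 13, 7]
  [17, 18, 19, 0, 12]
  [20, 38, 33, 2, 0]
D(3):
  [0, 18, 13, 16, 10]
  [8, 0, 11, -2, 18]
  [-3, 15, 0, 13, 7]
  [16, 18, 19, 0, 12]
  [20, 38, 33, 2, 0]
D(4):
  [0, 18, 13, 16, 10]
  [8, 0, 11, -2, 10]
  [-3, 15, 0, 13, 7]
  [16, 18, 19, 0, 12]
  [18, 20, 21, 2, 0]
D(5):
  [0, 18, 13, 12, 10]
  [8, 0, 11, -2, 10]
  [-3, 15, 0, 9, 7]
  [16, 18, 19, 0, 12]
  [18, 20, 21, 2, 0]
Answer: A*[3][5] = 7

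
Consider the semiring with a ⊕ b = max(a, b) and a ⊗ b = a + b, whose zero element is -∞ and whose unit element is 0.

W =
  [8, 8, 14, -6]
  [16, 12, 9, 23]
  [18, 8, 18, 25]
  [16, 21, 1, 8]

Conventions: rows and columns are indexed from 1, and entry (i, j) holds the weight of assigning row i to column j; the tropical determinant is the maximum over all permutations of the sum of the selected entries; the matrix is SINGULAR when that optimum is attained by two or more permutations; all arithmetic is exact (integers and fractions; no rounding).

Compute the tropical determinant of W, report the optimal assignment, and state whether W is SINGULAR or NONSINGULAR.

σ = (1, 2, 3, 4): 8 + 12 + 18 + 8 = 46
σ = (1, 2, 4, 3): 8 + 12 + 25 + 1 = 46
σ = (1, 3, 2, 4): 8 + 9 + 8 + 8 = 33
σ = (1, 3, 4, 2): 8 + 9 + 25 + 21 = 63
σ = (1, 4, 2, 3): 8 + 23 + 8 + 1 = 40
σ = (1, 4, 3, 2): 8 + 23 + 18 + 21 = 70
σ = (2, 1, 3, 4): 8 + 16 + 18 + 8 = 50
σ = (2, 1, 4, 3): 8 + 16 + 25 + 1 = 50
σ = (2, 3, 1, 4): 8 + 9 + 18 + 8 = 43
σ = (2, 3, 4, 1): 8 + 9 + 25 + 16 = 58
σ = (2, 4, 1, 3): 8 + 23 + 18 + 1 = 50
σ = (2, 4, 3, 1): 8 + 23 + 18 + 16 = 65
σ = (3, 1, 2, 4): 14 + 16 + 8 + 8 = 46
σ = (3, 1, 4, 2): 14 + 16 + 25 + 21 = 76
σ = (3, 2, 1, 4): 14 + 12 + 18 + 8 = 52
σ = (3, 2, 4, 1): 14 + 12 + 25 + 16 = 67
σ = (3, 4, 1, 2): 14 + 23 + 18 + 21 = 76
σ = (3, 4, 2, 1): 14 + 23 + 8 + 16 = 61
σ = (4, 1, 2, 3): (-6) + 16 + 8 + 1 = 19
σ = (4, 1, 3, 2): (-6) + 16 + 18 + 21 = 49
σ = (4, 2, 1, 3): (-6) + 12 + 18 + 1 = 25
σ = (4, 2, 3, 1): (-6) + 12 + 18 + 16 = 40
σ = (4, 3, 1, 2): (-6) + 9 + 18 + 21 = 42
σ = (4, 3, 2, 1): (-6) + 9 + 8 + 16 = 27
Optimal value attained by: σ = (3, 1, 4, 2).
Answer: det⊕(W) = 76; verdict: SINGULAR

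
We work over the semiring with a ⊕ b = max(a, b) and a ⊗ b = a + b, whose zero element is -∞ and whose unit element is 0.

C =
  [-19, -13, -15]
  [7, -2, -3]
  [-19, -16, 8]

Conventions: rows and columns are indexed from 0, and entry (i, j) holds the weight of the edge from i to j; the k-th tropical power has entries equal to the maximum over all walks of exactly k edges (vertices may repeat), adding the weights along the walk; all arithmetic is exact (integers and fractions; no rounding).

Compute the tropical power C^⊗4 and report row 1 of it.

C^⊗2:
  [-6, -15, -7]
  [5, -4, 5]
  [-9, -8, 16]
C^⊗3:
  [-8, -17, 1]
  [3, -6, 13]
  [-1, 0, 24]
C^⊗4:
  [-10, -15, 9]
  [1, -3, 21]
  [7, 8, 32]
Answer: row 1 of C^⊗4 = [1, -3, 21]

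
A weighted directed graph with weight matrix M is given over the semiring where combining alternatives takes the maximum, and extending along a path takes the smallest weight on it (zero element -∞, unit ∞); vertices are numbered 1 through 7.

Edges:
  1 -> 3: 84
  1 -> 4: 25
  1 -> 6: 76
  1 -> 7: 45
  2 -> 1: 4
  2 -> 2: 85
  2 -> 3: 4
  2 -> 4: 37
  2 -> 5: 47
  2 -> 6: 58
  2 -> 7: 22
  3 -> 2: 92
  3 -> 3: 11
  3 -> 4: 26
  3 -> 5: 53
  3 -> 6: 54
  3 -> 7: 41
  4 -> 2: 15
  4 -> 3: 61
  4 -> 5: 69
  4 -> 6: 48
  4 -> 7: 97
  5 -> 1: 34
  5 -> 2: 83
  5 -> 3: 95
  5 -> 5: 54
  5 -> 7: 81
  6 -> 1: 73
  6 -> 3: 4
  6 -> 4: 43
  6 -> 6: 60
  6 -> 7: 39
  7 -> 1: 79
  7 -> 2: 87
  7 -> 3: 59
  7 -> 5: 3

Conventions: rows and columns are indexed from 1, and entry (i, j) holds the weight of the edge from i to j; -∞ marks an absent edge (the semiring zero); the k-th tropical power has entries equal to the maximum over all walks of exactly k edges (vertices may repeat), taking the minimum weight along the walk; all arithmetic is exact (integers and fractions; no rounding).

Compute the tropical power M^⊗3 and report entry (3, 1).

M^⊗2:
  [73, 84, 45, 43, 53, 60, 41]
  [58, 85, 47, 43, 47, 58, 47]
  [54, 85, 53, 43, 53, 58, 53]
  [79, 87, 69, 43, 54, 54, 69]
  [79, 92, 59, 37, 54, 58, 54]
  [60, 39, 73, 43, 43, 73, 45]
  [4, 85, 79, 37, 53, 76, 45]
M^⊗3:
  [60, 84, 73, 43, 53, 73, 53]
  [58, 85, 58, 43, 47, 58, 47]
  [58, 85, 54, 43, 53, 58, 53]
  [69, 85, 79, 43, 54, 76, 54]
  [58, 85, 79, 43, 54, 76, 54]
  [73, 73, 60, 43, 53, 60, 45]
  [73, 85, 53, 43, 53, 60, 53]
Key observation: the optimum is the walk 3->2->6->1, with weight 92 min 58 min 73 = 58.
Optimal value attained by: walk 3->2->6->1.
Answer: (M^⊗3)[3][1] = 58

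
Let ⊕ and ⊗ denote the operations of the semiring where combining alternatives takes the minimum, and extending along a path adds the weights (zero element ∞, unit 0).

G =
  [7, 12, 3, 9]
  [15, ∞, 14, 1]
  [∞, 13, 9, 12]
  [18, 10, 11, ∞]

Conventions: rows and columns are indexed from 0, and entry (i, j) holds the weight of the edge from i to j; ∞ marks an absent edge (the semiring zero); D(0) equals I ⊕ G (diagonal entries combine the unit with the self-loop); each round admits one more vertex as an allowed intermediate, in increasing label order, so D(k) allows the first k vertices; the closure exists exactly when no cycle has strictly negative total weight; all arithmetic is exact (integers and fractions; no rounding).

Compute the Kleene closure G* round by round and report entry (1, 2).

D(0):
  [0, 12, 3, 9]
  [15, 0, 14, 1]
  [∞, 13, 0, 12]
  [18, 10, 11, 0]
D(1):
  [0, 12, 3, 9]
  [15, 0, 14, 1]
  [∞, 13, 0, 12]
  [18, 10, 11, 0]
D(2):
  [0, 12, 3, 9]
  [15, 0, 14, 1]
  [28, 13, 0, 12]
  [18, 10, 11, 0]
D(3):
  [0, 12, 3, 9]
  [15, 0, 14, 1]
  [28, 13, 0, 12]
  [18, 10, 11, 0]
D(4):
  [0, 12, 3, 9]
  [15, 0, 12, 1]
  [28, 13, 0, 12]
  [18, 10, 11, 0]
Answer: G*[1][2] = 12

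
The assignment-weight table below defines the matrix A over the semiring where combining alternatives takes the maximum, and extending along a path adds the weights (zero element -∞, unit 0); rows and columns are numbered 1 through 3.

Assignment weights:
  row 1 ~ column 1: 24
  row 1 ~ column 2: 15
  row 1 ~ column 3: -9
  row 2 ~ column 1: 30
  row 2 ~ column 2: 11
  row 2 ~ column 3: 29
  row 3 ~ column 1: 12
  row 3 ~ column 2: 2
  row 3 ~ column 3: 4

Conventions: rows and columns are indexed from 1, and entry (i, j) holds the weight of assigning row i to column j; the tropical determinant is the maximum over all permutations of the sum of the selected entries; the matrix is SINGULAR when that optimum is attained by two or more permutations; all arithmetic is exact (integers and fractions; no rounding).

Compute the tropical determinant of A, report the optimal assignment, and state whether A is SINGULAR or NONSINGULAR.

σ = (1, 2, 3): 24 + 11 + 4 = 39
σ = (1, 3, 2): 24 + 29 + 2 = 55
σ = (2, 1, 3): 15 + 30 + 4 = 49
σ = (2, 3, 1): 15 + 29 + 12 = 56
σ = (3, 1, 2): (-9) + 30 + 2 = 23
σ = (3, 2, 1): (-9) + 11 + 12 = 14
Optimal value attained by: σ = (2, 3, 1).
Answer: det⊕(A) = 56; verdict: NONSINGULAR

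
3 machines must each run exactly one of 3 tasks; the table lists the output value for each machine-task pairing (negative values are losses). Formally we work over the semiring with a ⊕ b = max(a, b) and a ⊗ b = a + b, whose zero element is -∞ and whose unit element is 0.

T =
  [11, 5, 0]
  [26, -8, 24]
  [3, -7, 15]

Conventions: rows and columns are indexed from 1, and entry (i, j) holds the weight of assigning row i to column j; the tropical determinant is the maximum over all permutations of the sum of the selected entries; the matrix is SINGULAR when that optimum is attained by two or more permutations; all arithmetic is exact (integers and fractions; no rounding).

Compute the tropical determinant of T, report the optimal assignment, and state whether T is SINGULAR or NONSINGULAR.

σ = (1, 2, 3): 11 + (-8) + 15 = 18
σ = (1, 3, 2): 11 + 24 + (-7) = 28
σ = (2, 1, 3): 5 + 26 + 15 = 46
σ = (2, 3, 1): 5 + 24 + 3 = 32
σ = (3, 1, 2): 0 + 26 + (-7) = 19
σ = (3, 2, 1): 0 + (-8) + 3 = -5
Optimal value attained by: σ = (2, 1, 3).
Answer: det⊕(T) = 46; verdict: NONSINGULAR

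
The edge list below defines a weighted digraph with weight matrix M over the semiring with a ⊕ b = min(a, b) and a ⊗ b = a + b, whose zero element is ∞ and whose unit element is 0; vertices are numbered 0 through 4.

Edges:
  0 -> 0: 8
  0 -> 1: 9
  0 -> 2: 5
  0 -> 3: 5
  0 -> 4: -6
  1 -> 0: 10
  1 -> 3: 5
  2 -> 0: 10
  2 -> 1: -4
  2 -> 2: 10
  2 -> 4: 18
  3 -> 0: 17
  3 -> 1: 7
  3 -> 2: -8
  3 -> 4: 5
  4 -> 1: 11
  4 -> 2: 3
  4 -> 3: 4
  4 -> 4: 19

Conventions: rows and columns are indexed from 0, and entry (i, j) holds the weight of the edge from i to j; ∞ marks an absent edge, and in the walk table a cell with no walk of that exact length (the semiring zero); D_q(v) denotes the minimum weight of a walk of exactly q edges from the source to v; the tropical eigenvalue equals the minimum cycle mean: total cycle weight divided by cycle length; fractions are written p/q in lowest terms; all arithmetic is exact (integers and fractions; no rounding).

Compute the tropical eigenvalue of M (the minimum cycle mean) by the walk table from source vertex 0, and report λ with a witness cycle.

q=0: [0, ∞, ∞, ∞, ∞]
q=1: [8, 9, 5, 5, -6]
q=2: [15, 1, -3, -2, 2]
q=3: [7, -7, -10, 6, 3]
q=4: [0, -14, -2, -2, 1]
q=5: [-4, -6, -10, -9, -6]
Optimal cycle mean attained by: cycle 1->3->2->1, total 5 + (-8) + (-4), length 3.
Answer: λ = -7/3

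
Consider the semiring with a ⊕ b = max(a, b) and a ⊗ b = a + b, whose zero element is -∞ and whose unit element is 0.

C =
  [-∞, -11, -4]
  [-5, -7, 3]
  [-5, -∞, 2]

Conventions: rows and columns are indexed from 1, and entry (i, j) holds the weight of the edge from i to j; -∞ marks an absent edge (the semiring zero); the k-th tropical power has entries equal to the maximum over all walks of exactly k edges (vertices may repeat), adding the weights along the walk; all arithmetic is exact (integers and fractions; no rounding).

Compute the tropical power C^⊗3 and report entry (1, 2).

C^⊗2:
  [-9, -18, -2]
  [-2, -14, 5]
  [-3, -16, 4]
C^⊗3:
  [-7, -20, 0]
  [0, -13, 7]
  [-1, -14, 6]
Key observation: the optimum is the walk 1->3->1->2, with weight (-4) + (-5) + (-11) = -20.
Optimal value attained by: walk 1->3->1->2.
Answer: (C^⊗3)[1][2] = -20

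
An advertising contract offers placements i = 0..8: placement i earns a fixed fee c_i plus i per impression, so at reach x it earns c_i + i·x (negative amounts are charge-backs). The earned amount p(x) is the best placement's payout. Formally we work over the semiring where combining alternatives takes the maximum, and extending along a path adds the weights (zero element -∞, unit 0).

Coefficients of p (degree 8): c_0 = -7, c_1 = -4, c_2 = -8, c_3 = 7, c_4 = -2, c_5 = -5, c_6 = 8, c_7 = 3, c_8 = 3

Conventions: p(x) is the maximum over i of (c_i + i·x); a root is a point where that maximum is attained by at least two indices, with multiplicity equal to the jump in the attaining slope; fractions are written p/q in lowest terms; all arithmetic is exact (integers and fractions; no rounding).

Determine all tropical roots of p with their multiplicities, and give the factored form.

hull edge (i=0, c=-7) to (i=3, c=7): slope 14/3, span 3
hull edge (i=3, c=7) to (i=6, c=8): slope 1/3, span 3
hull edge (i=6, c=8) to (i=8, c=3): slope -5/2, span 2
Factored form: p(x) = 3 ⊗ (x ⊕ (-14/3)) ⊗ (x ⊕ (-14/3)) ⊗ (x ⊕ (-14/3)) ⊗ (x ⊕ (-1/3)) ⊗ (x ⊕ (-1/3)) ⊗ (x ⊕ (-1/3)) ⊗ (x ⊕ 5/2) ⊗ (x ⊕ 5/2)
Answer: roots = -14/3 (mult 3), -1/3 (mult 3), 5/2 (mult 2)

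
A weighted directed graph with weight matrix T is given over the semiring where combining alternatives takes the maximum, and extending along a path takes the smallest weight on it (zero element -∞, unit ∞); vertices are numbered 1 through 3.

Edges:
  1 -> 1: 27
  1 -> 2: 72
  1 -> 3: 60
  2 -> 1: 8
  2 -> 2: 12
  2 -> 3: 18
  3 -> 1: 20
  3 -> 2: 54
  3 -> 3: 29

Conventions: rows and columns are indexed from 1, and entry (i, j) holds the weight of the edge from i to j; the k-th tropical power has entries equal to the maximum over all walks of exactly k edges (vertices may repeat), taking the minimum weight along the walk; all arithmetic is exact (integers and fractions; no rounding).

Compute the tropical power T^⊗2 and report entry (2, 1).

T^⊗2:
  [27, 54, 29]
  [18, 18, 18]
  [20, 29, 29]
Key observation: the optimum is the walk 2->3->1, with weight 18 min 20 = 18.
Optimal value attained by: walk 2->3->1.
Answer: (T^⊗2)[2][1] = 18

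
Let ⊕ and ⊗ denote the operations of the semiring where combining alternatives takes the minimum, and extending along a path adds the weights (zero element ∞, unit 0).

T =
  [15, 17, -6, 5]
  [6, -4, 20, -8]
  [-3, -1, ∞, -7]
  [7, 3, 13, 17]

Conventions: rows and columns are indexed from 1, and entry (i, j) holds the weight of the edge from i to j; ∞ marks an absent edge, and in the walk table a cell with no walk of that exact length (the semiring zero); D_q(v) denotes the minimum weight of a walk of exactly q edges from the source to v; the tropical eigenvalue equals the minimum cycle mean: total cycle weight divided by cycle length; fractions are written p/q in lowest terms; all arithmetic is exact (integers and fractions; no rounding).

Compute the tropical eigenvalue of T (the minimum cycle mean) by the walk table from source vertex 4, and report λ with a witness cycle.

q=0: [∞, ∞, ∞, 0]
q=1: [7, 3, 13, 17]
q=2: [9, -1, 1, -5]
q=3: [-2, -5, 3, -9]
q=4: [-2, -9, -8, -13]
Optimal cycle mean attained by: cycle 1->3->1, total (-6) + (-3), length 2.
Answer: λ = -9/2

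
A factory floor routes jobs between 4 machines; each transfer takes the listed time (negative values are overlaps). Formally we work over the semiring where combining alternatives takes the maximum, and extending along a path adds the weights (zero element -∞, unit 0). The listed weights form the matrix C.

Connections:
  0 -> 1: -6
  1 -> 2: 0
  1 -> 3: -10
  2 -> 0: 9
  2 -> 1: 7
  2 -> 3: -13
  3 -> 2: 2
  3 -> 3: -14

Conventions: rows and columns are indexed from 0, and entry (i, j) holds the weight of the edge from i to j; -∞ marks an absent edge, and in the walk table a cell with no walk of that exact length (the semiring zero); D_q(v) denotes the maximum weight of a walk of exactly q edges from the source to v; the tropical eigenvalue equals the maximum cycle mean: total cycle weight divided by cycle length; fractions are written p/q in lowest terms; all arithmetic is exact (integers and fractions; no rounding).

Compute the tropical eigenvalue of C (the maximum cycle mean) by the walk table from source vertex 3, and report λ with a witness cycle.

q=0: [-∞, -∞, -∞, 0]
q=1: [-∞, -∞, 2, -14]
q=2: [11, 9, -12, -11]
q=3: [-3, 5, 9, -1]
q=4: [18, 16, 5, -4]
Optimal cycle mean attained by: cycle 1->2->1, total 0 + 7, length 2.
Answer: λ = 7/2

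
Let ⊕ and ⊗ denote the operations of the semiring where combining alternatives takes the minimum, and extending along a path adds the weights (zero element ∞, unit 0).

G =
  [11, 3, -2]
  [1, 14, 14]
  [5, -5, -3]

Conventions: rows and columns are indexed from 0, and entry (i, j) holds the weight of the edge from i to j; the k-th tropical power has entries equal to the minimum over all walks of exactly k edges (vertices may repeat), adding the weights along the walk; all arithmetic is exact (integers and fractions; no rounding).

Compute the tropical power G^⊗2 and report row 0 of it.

G^⊗2:
  [3, -7, -5]
  [12, 4, -1]
  [-4, -8, -6]
Answer: row 0 of G^⊗2 = [3, -7, -5]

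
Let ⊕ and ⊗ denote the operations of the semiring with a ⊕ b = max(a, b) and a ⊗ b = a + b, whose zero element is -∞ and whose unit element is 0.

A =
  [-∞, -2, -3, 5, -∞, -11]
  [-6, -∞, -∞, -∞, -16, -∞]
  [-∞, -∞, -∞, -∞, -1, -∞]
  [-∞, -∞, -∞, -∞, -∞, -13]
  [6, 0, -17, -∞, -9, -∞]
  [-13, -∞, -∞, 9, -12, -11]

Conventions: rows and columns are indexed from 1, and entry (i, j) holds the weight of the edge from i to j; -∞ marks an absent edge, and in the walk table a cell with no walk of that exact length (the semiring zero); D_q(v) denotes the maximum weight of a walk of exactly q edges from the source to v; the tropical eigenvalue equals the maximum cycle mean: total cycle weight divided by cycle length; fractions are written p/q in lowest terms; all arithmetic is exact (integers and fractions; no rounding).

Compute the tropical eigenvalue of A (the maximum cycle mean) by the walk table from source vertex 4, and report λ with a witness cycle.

q=0: [-∞, -∞, -∞, 0, -∞, -∞]
q=1: [-∞, -∞, -∞, -∞, -∞, -13]
q=2: [-26, -∞, -∞, -4, -25, -24]
q=3: [-19, -25, -29, -15, -34, -17]
q=4: [-28, -21, -22, -8, -29, -28]
q=5: [-23, -29, -31, -19, -23, -21]
q=6: [-17, -23, -26, -12, -32, -32]
Optimal cycle mean attained by: cycle 1->3->5->1, total (-3) + (-1) + 6, length 3.
Answer: λ = 2/3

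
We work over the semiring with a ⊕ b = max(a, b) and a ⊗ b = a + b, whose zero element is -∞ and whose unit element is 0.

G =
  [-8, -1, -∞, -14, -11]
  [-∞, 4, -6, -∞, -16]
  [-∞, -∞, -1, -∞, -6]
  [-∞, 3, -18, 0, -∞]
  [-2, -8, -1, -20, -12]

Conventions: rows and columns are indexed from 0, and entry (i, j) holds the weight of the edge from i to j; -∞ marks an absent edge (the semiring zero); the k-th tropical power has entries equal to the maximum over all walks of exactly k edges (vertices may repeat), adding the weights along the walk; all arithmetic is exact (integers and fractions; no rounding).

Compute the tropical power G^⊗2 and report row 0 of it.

G^⊗2:
  [-13, 3, -7, -14, -17]
  [-18, 8, -2, -36, -12]
  [-8, -14, -2, -26, -7]
  [-∞, 7, -3, 0, -13]
  [-10, -3, -2, -16, -7]
Answer: row 0 of G^⊗2 = [-13, 3, -7, -14, -17]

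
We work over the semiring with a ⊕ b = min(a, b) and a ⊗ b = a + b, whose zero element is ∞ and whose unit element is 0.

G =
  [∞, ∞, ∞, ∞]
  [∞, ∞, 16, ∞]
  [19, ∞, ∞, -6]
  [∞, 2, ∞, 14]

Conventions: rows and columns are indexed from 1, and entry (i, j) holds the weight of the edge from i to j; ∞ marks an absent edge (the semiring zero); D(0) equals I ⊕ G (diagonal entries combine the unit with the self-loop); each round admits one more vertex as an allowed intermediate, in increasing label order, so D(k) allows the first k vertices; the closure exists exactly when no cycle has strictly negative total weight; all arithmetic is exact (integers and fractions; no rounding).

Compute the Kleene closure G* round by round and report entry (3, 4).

D(0):
  [0, ∞, ∞, ∞]
  [∞, 0, 16, ∞]
  [19, ∞, 0, -6]
  [∞, 2, ∞, 0]
D(1):
  [0, ∞, ∞, ∞]
  [∞, 0, 16, ∞]
  [19, ∞, 0, -6]
  [∞, 2, ∞, 0]
D(2):
  [0, ∞, ∞, ∞]
  [∞, 0, 16, ∞]
  [19, ∞, 0, -6]
  [∞, 2, 18, 0]
D(3):
  [0, ∞, ∞, ∞]
  [35, 0, 16, 10]
  [19, ∞, 0, -6]
  [37, 2, 18, 0]
D(4):
  [0, ∞, ∞, ∞]
  [35, 0, 16, 10]
  [19, -4, 0, -6]
  [37, 2, 18, 0]
Answer: G*[3][4] = -6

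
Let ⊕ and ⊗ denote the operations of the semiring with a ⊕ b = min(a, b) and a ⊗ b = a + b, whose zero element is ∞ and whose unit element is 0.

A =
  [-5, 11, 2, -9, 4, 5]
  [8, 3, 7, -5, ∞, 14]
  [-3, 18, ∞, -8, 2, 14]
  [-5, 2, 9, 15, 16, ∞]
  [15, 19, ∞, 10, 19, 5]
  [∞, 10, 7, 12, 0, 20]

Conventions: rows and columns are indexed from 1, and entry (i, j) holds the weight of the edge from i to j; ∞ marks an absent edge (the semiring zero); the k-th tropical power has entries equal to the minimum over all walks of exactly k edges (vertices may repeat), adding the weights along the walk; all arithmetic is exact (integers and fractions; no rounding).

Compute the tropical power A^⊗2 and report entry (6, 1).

A^⊗2:
  [-14, -7, -3, -14, -1, 0]
  [-10, -3, 4, -2, 9, 13]
  [-13, -6, -1, -12, 1, 2]
  [-10, 5, -3, -14, -1, 0]
  [5, 12, 12, 6, 5, 20]
  [4, 13, 17, -1, 9, 5]
Key observation: the optimum is the walk 6->3->1, with weight 7 + (-3) = 4.
Optimal value attained by: walk 6->3->1.
Answer: (A^⊗2)[6][1] = 4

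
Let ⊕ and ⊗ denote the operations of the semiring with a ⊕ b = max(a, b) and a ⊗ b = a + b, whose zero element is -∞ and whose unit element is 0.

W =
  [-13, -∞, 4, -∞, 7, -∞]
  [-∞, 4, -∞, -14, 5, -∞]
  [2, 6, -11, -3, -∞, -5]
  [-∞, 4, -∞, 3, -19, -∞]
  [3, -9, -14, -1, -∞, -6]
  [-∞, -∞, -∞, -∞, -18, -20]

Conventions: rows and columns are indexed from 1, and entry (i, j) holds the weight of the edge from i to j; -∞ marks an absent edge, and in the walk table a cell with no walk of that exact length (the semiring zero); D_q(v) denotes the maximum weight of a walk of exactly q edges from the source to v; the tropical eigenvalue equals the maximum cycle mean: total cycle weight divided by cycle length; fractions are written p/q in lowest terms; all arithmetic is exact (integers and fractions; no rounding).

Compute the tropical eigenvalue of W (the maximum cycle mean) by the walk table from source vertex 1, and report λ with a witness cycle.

q=0: [0, -∞, -∞, -∞, -∞, -∞]
q=1: [-13, -∞, 4, -∞, 7, -∞]
q=2: [10, 10, -7, 6, -6, 1]
q=3: [-3, 14, 14, 9, 17, -12]
q=4: [20, 20, 3, 16, 19, 11]
q=5: [22, 24, 24, 19, 27, 13]
q=6: [30, 30, 26, 26, 29, 21]
Optimal cycle mean attained by: cycle 1->5->1, total 7 + 3, length 2.
Answer: λ = 5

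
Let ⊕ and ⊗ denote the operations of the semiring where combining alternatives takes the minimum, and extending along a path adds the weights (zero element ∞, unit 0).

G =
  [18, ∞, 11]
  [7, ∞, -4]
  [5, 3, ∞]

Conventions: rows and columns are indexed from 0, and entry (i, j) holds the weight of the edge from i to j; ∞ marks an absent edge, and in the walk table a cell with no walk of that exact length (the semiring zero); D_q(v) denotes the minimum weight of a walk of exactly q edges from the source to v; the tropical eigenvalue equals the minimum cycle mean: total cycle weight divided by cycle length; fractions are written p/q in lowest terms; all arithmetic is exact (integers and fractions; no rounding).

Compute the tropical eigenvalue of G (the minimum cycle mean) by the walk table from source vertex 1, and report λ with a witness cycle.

q=0: [∞, 0, ∞]
q=1: [7, ∞, -4]
q=2: [1, -1, 18]
q=3: [6, 21, -5]
Optimal cycle mean attained by: cycle 1->2->1, total (-4) + 3, length 2.
Answer: λ = -1/2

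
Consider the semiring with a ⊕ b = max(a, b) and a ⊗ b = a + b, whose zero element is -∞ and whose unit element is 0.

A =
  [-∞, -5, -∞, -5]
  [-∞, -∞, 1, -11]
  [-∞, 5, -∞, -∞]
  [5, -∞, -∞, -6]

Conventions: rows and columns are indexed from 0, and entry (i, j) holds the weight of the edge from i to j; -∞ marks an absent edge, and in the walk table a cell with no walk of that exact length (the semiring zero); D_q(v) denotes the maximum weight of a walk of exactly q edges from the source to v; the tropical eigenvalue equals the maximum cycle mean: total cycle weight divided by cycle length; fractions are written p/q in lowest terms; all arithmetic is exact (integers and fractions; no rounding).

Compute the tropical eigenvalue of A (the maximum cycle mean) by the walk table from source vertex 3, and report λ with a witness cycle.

q=0: [-∞, -∞, -∞, 0]
q=1: [5, -∞, -∞, -6]
q=2: [-1, 0, -∞, 0]
q=3: [5, -6, 1, -6]
q=4: [-1, 6, -5, 0]
Optimal cycle mean attained by: cycle 1->2->1, total 1 + 5, length 2.
Answer: λ = 3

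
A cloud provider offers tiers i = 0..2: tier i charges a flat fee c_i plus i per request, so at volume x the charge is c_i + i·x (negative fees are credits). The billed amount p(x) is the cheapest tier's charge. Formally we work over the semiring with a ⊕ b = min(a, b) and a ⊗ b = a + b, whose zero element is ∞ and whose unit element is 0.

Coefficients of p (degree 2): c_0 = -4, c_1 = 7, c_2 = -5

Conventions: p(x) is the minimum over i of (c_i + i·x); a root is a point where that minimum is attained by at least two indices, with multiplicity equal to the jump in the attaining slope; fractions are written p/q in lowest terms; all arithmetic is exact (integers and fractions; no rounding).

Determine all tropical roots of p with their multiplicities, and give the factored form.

hull edge (i=0, c=-4) to (i=2, c=-5): slope -1/2, span 2
Factored form: p(x) = -5 ⊗ (x ⊕ 1/2) ⊗ (x ⊕ 1/2)
Answer: roots = 1/2 (mult 2)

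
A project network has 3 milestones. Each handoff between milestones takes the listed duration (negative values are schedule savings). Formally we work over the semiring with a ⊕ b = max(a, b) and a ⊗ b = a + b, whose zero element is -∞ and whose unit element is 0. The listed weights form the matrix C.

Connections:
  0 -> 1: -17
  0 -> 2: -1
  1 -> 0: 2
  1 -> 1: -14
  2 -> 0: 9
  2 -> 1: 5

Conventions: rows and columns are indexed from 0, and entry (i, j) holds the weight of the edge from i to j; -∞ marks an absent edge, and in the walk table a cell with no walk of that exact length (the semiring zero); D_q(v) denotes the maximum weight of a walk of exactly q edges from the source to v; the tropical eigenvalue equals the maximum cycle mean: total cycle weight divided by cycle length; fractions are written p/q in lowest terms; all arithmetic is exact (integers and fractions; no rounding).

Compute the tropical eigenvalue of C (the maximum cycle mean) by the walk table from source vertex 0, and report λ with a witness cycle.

q=0: [0, -∞, -∞]
q=1: [-∞, -17, -1]
q=2: [8, 4, -∞]
q=3: [6, -9, 7]
Optimal cycle mean attained by: cycle 0->2->0, total (-1) + 9, length 2.
Answer: λ = 4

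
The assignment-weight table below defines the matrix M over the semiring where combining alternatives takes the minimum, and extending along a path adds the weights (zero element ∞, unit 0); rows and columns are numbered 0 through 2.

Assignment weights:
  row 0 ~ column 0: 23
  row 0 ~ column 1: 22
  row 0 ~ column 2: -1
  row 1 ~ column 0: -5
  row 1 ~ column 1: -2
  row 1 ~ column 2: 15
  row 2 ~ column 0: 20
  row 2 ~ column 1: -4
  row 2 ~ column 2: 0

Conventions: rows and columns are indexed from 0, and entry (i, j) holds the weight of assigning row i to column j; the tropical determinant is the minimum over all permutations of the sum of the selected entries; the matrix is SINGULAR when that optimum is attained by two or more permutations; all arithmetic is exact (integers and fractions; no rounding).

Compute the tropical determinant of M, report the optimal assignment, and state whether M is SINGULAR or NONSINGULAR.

σ = (0, 1, 2): 23 + (-2) + 0 = 21
σ = (0, 2, 1): 23 + 15 + (-4) = 34
σ = (1, 0, 2): 22 + (-5) + 0 = 17
σ = (1, 2, 0): 22 + 15 + 20 = 57
σ = (2, 0, 1): (-1) + (-5) + (-4) = -10
σ = (2, 1, 0): (-1) + (-2) + 20 = 17
Optimal value attained by: σ = (2, 0, 1).
Answer: det⊕(M) = -10; verdict: NONSINGULAR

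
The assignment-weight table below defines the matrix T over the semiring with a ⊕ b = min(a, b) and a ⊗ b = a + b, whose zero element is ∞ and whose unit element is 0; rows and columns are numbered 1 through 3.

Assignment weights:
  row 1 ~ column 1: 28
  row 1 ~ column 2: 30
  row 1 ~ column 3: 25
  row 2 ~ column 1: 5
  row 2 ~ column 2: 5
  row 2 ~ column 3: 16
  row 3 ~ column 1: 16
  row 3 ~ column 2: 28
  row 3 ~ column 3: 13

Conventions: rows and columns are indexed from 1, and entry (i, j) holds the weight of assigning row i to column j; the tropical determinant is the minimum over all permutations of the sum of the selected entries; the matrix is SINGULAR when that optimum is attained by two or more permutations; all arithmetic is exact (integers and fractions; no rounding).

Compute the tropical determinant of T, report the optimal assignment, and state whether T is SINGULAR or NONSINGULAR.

σ = (1, 2, 3): 28 + 5 + 13 = 46
σ = (1, 3, 2): 28 + 16 + 28 = 72
σ = (2, 1, 3): 30 + 5 + 13 = 48
σ = (2, 3, 1): 30 + 16 + 16 = 62
σ = (3, 1, 2): 25 + 5 + 28 = 58
σ = (3, 2, 1): 25 + 5 + 16 = 46
Optimal value attained by: σ = (1, 2, 3).
Answer: det⊕(T) = 46; verdict: SINGULAR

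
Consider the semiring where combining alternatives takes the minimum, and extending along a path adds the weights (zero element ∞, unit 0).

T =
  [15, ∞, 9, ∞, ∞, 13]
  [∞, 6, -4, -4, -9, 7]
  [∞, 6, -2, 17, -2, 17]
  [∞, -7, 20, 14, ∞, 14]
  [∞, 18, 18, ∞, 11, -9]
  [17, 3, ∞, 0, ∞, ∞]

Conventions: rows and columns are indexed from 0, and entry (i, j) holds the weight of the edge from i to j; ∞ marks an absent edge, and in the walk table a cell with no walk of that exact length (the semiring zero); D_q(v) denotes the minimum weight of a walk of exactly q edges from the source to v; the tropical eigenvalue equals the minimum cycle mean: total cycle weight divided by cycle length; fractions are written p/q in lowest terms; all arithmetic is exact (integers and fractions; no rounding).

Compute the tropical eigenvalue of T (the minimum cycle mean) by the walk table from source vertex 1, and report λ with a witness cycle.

q=0: [∞, 0, ∞, ∞, ∞, ∞]
q=1: [∞, 6, -4, -4, -9, 7]
q=2: [24, -11, -6, 2, -6, -18]
q=3: [-1, -15, -15, -18, -20, -15]
q=4: [2, -25, -19, -19, -24, -29]
q=5: [-12, -26, -29, -29, -34, -33]
q=6: [-16, -36, -31, -33, -35, -43]
Optimal cycle mean attained by: cycle 1->4->5->3->1, total (-9) + (-9) + 0 + (-7), length 4.
Answer: λ = -25/4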